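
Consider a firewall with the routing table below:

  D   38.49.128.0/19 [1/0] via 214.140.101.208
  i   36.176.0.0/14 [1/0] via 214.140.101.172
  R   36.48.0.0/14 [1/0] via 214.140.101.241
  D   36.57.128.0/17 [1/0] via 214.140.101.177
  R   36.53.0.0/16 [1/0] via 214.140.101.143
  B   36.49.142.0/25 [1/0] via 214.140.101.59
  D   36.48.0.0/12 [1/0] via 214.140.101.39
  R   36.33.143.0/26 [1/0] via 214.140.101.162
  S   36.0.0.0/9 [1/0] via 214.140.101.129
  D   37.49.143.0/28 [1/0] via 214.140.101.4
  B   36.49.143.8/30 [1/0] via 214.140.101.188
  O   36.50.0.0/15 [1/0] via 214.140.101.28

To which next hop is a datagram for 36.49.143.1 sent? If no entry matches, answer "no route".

Routes whose prefix contains 36.49.143.1:
  36.0.0.0/9 (36.0.0.0 - 36.127.255.255) -> 214.140.101.129
  36.48.0.0/12 (36.48.0.0 - 36.63.255.255) -> 214.140.101.39
  36.48.0.0/14 (36.48.0.0 - 36.51.255.255) -> 214.140.101.241
More-specific entries that do NOT match:
  36.49.143.8/30 (36.49.143.8 - 36.49.143.11) does not contain 36.49.143.1
  37.49.143.0/28 (37.49.143.0 - 37.49.143.15) does not contain 36.49.143.1
  36.33.143.0/26 (36.33.143.0 - 36.33.143.63) does not contain 36.49.143.1
  36.49.142.0/25 (36.49.142.0 - 36.49.142.127) does not contain 36.49.143.1
  38.49.128.0/19 (38.49.128.0 - 38.49.159.255) does not contain 36.49.143.1
  36.57.128.0/17 (36.57.128.0 - 36.57.255.255) does not contain 36.49.143.1
  36.53.0.0/16 (36.53.0.0 - 36.53.255.255) does not contain 36.49.143.1
  36.50.0.0/15 (36.50.0.0 - 36.51.255.255) does not contain 36.49.143.1
Longest matching prefix is /14 -> next hop 214.140.101.241.

214.140.101.241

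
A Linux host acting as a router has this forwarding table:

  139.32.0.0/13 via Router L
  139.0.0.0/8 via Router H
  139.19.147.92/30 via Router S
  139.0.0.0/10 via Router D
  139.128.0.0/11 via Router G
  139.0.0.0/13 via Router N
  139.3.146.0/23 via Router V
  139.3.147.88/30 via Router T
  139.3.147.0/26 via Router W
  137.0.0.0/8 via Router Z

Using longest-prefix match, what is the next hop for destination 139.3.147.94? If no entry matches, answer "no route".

Routes whose prefix contains 139.3.147.94:
  139.0.0.0/8 (139.0.0.0 - 139.255.255.255) -> Router H
  139.0.0.0/10 (139.0.0.0 - 139.63.255.255) -> Router D
  139.0.0.0/13 (139.0.0.0 - 139.7.255.255) -> Router N
  139.3.146.0/23 (139.3.146.0 - 139.3.147.255) -> Router V
More-specific entries that do NOT match:
  139.19.147.92/30 (139.19.147.92 - 139.19.147.95) does not contain 139.3.147.94
  139.3.147.88/30 (139.3.147.88 - 139.3.147.91) does not contain 139.3.147.94
  139.3.147.0/26 (139.3.147.0 - 139.3.147.63) does not contain 139.3.147.94
Longest matching prefix is /23 -> next hop Router V.

Router V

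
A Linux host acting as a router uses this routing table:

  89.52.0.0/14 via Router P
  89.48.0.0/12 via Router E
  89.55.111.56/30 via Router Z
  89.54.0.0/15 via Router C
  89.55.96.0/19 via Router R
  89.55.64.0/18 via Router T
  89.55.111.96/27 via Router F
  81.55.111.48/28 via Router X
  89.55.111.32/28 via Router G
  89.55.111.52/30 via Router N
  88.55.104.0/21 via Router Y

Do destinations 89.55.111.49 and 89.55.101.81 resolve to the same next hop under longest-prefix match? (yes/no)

yes

89.55.111.49: longest match 89.55.96.0/19 -> Router R
89.55.101.81: longest match 89.55.96.0/19 -> Router R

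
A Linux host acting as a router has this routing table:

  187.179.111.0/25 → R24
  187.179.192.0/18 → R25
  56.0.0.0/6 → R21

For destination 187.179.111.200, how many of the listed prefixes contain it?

No listed prefix contains 187.179.111.200.
Total matching entries: 0.

0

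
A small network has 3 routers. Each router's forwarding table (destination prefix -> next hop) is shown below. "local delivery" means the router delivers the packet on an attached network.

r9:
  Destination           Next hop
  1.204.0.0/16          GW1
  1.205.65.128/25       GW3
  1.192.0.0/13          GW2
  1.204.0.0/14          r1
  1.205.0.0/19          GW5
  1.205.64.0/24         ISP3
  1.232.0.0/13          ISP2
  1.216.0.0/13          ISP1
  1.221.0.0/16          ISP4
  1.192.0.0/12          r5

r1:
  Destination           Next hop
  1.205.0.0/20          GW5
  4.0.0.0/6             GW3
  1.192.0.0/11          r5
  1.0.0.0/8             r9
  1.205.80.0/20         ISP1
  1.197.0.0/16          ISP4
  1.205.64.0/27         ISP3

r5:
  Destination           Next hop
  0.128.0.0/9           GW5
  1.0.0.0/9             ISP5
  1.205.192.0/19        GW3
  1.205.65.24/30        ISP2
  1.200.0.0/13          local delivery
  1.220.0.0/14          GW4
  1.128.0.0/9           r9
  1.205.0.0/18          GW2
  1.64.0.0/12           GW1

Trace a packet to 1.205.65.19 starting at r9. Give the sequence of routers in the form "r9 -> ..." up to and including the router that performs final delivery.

At r9: longest match for 1.205.65.19 is 1.204.0.0/14 -> r1
At r1: longest match for 1.205.65.19 is 1.192.0.0/11 -> r5
At r5: longest match for 1.205.65.19 is 1.200.0.0/13 -> local delivery

r9 -> r1 -> r5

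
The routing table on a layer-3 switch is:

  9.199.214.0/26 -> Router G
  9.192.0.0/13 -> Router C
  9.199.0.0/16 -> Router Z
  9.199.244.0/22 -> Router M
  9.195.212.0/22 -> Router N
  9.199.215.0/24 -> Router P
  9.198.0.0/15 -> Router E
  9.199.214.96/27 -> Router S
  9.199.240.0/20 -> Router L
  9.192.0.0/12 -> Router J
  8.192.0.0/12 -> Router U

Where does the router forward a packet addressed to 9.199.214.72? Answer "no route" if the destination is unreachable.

Router Z

Routes whose prefix contains 9.199.214.72:
  9.192.0.0/12 (9.192.0.0 - 9.207.255.255) -> Router J
  9.192.0.0/13 (9.192.0.0 - 9.199.255.255) -> Router C
  9.198.0.0/15 (9.198.0.0 - 9.199.255.255) -> Router E
  9.199.0.0/16 (9.199.0.0 - 9.199.255.255) -> Router Z
More-specific entries that do NOT match:
  9.199.214.96/27 (9.199.214.96 - 9.199.214.127) does not contain 9.199.214.72
  9.199.214.0/26 (9.199.214.0 - 9.199.214.63) does not contain 9.199.214.72
  9.199.215.0/24 (9.199.215.0 - 9.199.215.255) does not contain 9.199.214.72
  9.199.244.0/22 (9.199.244.0 - 9.199.247.255) does not contain 9.199.214.72
  9.195.212.0/22 (9.195.212.0 - 9.195.215.255) does not contain 9.199.214.72
  9.199.240.0/20 (9.199.240.0 - 9.199.255.255) does not contain 9.199.214.72
Longest matching prefix is /16 -> next hop Router Z.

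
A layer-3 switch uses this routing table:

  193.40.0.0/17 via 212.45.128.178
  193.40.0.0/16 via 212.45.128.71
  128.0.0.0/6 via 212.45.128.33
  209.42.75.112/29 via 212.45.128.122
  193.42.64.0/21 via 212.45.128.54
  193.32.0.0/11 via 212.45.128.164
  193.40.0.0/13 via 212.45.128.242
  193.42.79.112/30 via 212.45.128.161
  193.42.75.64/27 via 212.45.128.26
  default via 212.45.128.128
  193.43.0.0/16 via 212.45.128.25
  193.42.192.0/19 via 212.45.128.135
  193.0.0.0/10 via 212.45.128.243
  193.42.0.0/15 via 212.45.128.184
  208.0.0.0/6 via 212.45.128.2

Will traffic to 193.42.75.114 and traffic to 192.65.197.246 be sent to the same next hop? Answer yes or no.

193.42.75.114: longest match 193.42.0.0/15 -> 212.45.128.184
192.65.197.246: longest match 0.0.0.0/0 -> 212.45.128.128

no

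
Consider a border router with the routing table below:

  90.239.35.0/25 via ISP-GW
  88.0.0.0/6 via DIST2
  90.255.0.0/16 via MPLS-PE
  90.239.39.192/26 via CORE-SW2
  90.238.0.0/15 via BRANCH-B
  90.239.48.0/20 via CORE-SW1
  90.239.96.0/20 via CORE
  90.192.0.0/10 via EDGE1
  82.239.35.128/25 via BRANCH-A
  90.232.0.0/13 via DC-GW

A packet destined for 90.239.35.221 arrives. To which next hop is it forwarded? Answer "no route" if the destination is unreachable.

Routes whose prefix contains 90.239.35.221:
  88.0.0.0/6 (88.0.0.0 - 91.255.255.255) -> DIST2
  90.192.0.0/10 (90.192.0.0 - 90.255.255.255) -> EDGE1
  90.232.0.0/13 (90.232.0.0 - 90.239.255.255) -> DC-GW
  90.238.0.0/15 (90.238.0.0 - 90.239.255.255) -> BRANCH-B
More-specific entries that do NOT match:
  90.239.39.192/26 (90.239.39.192 - 90.239.39.255) does not contain 90.239.35.221
  90.239.35.0/25 (90.239.35.0 - 90.239.35.127) does not contain 90.239.35.221
  82.239.35.128/25 (82.239.35.128 - 82.239.35.255) does not contain 90.239.35.221
  90.239.48.0/20 (90.239.48.0 - 90.239.63.255) does not contain 90.239.35.221
  90.239.96.0/20 (90.239.96.0 - 90.239.111.255) does not contain 90.239.35.221
  90.255.0.0/16 (90.255.0.0 - 90.255.255.255) does not contain 90.239.35.221
Longest matching prefix is /15 -> next hop BRANCH-B.

BRANCH-B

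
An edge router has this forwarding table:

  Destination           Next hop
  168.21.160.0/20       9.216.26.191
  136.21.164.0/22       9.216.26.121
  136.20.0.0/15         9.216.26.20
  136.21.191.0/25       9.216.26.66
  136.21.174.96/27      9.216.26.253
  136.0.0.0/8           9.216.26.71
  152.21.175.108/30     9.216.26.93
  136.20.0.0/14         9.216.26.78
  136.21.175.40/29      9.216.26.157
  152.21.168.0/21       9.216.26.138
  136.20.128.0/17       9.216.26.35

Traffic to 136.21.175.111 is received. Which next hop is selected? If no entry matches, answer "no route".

9.216.26.20

Routes whose prefix contains 136.21.175.111:
  136.0.0.0/8 (136.0.0.0 - 136.255.255.255) -> 9.216.26.71
  136.20.0.0/14 (136.20.0.0 - 136.23.255.255) -> 9.216.26.78
  136.20.0.0/15 (136.20.0.0 - 136.21.255.255) -> 9.216.26.20
More-specific entries that do NOT match:
  152.21.175.108/30 (152.21.175.108 - 152.21.175.111) does not contain 136.21.175.111
  136.21.175.40/29 (136.21.175.40 - 136.21.175.47) does not contain 136.21.175.111
  136.21.174.96/27 (136.21.174.96 - 136.21.174.127) does not contain 136.21.175.111
  136.21.191.0/25 (136.21.191.0 - 136.21.191.127) does not contain 136.21.175.111
  136.21.164.0/22 (136.21.164.0 - 136.21.167.255) does not contain 136.21.175.111
  152.21.168.0/21 (152.21.168.0 - 152.21.175.255) does not contain 136.21.175.111
  168.21.160.0/20 (168.21.160.0 - 168.21.175.255) does not contain 136.21.175.111
  136.20.128.0/17 (136.20.128.0 - 136.20.255.255) does not contain 136.21.175.111
Longest matching prefix is /15 -> next hop 9.216.26.20.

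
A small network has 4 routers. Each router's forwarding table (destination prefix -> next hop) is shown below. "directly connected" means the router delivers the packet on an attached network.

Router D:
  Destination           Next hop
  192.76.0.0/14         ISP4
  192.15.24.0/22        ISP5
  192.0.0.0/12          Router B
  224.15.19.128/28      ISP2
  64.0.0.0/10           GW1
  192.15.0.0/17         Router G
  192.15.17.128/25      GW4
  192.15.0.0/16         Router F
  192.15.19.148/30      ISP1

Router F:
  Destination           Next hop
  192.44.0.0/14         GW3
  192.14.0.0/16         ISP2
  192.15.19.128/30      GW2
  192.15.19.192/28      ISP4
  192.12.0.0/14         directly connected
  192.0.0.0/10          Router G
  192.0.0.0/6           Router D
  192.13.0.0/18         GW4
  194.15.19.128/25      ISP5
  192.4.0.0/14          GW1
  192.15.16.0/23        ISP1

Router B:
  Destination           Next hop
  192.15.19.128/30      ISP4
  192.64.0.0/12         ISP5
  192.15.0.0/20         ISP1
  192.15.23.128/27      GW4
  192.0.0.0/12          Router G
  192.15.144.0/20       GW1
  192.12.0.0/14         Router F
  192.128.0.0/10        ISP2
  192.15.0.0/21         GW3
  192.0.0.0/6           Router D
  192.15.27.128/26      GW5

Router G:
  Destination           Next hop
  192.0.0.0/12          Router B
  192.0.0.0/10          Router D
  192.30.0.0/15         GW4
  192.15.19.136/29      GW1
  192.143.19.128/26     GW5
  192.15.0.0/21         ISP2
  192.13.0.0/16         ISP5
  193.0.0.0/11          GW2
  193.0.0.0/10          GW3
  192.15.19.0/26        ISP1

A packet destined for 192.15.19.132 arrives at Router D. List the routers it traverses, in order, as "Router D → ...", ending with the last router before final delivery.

Router D → Router G → Router B → Router F

At Router D: longest match for 192.15.19.132 is 192.15.0.0/17 -> Router G
At Router G: longest match for 192.15.19.132 is 192.0.0.0/12 -> Router B
At Router B: longest match for 192.15.19.132 is 192.12.0.0/14 -> Router F
At Router F: longest match for 192.15.19.132 is 192.12.0.0/14 -> directly connected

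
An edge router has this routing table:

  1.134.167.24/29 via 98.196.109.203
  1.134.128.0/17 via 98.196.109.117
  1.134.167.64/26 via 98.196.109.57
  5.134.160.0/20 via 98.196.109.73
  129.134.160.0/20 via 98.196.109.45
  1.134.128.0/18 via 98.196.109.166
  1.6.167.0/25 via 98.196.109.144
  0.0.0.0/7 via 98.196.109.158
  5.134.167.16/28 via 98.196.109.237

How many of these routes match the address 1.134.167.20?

3

Prefixes containing 1.134.167.20:
  0.0.0.0/7 (0.0.0.0 - 1.255.255.255)
  1.134.128.0/17 (1.134.128.0 - 1.134.255.255)
  1.134.128.0/18 (1.134.128.0 - 1.134.191.255)
Total matching entries: 3.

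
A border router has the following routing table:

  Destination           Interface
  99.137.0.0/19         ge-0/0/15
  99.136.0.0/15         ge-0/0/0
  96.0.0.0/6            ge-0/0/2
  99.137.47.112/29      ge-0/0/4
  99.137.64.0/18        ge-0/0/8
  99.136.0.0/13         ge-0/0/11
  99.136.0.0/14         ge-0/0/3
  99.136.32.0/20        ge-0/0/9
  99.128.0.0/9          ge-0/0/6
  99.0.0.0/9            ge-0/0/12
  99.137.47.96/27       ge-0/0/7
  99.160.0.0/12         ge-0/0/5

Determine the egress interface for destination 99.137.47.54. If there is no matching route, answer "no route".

ge-0/0/0

Routes whose prefix contains 99.137.47.54:
  96.0.0.0/6 (96.0.0.0 - 99.255.255.255) -> ge-0/0/2
  99.128.0.0/9 (99.128.0.0 - 99.255.255.255) -> ge-0/0/6
  99.136.0.0/13 (99.136.0.0 - 99.143.255.255) -> ge-0/0/11
  99.136.0.0/14 (99.136.0.0 - 99.139.255.255) -> ge-0/0/3
  99.136.0.0/15 (99.136.0.0 - 99.137.255.255) -> ge-0/0/0
More-specific entries that do NOT match:
  99.137.47.112/29 (99.137.47.112 - 99.137.47.119) does not contain 99.137.47.54
  99.137.47.96/27 (99.137.47.96 - 99.137.47.127) does not contain 99.137.47.54
  99.136.32.0/20 (99.136.32.0 - 99.136.47.255) does not contain 99.137.47.54
  99.137.0.0/19 (99.137.0.0 - 99.137.31.255) does not contain 99.137.47.54
  99.137.64.0/18 (99.137.64.0 - 99.137.127.255) does not contain 99.137.47.54
Longest matching prefix is /15 -> interface ge-0/0/0.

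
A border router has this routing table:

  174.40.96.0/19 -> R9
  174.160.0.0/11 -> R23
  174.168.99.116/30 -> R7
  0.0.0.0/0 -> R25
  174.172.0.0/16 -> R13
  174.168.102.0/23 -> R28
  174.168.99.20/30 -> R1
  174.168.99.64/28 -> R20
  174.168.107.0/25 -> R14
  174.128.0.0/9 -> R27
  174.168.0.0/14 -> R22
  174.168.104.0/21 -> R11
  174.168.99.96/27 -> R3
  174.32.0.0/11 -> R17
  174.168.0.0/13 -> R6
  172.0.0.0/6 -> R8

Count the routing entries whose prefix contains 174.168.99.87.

Prefixes containing 174.168.99.87:
  0.0.0.0/0 (default, matches everything)
  172.0.0.0/6 (172.0.0.0 - 175.255.255.255)
  174.128.0.0/9 (174.128.0.0 - 174.255.255.255)
  174.160.0.0/11 (174.160.0.0 - 174.191.255.255)
  174.168.0.0/13 (174.168.0.0 - 174.175.255.255)
  174.168.0.0/14 (174.168.0.0 - 174.171.255.255)
Total matching entries: 6.

6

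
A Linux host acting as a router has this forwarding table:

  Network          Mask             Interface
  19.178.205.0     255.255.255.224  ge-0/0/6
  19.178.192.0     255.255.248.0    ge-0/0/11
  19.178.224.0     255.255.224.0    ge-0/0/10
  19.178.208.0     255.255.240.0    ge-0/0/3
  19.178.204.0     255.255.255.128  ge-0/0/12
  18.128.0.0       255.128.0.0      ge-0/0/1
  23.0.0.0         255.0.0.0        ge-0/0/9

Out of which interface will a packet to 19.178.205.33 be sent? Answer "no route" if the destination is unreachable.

no route

No entry's prefix contains 19.178.205.33; there is no default route.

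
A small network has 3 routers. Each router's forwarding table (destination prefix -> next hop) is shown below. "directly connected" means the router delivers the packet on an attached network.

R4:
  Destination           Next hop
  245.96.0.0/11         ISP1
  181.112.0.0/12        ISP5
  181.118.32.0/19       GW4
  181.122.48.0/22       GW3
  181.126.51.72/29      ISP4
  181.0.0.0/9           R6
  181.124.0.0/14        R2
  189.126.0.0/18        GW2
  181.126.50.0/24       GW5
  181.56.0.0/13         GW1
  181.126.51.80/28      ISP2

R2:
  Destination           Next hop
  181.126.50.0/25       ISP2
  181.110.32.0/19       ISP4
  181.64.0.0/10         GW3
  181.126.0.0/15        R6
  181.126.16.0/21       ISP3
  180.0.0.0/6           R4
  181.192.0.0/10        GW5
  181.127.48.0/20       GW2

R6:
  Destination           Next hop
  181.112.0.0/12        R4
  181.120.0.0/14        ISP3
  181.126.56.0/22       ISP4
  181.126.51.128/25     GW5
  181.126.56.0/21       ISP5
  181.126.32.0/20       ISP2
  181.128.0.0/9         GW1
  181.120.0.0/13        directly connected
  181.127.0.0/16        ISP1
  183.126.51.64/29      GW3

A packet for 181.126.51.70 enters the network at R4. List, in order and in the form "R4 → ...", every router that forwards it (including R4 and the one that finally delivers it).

At R4: longest match for 181.126.51.70 is 181.124.0.0/14 -> R2
At R2: longest match for 181.126.51.70 is 181.126.0.0/15 -> R6
At R6: longest match for 181.126.51.70 is 181.120.0.0/13 -> directly connected

R4 → R2 → R6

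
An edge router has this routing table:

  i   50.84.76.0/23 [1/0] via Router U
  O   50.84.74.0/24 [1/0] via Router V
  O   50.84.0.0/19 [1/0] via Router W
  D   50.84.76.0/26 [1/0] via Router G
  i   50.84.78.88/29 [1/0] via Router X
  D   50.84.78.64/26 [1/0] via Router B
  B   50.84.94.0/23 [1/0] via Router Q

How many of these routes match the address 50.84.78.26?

No listed prefix contains 50.84.78.26.
Total matching entries: 0.

0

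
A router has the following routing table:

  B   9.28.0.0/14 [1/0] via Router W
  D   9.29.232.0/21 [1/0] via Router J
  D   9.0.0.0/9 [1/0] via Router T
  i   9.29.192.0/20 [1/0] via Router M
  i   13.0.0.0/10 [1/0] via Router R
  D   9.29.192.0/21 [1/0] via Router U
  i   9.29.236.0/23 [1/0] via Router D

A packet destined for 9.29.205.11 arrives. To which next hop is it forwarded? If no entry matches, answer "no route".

Router M

Routes whose prefix contains 9.29.205.11:
  9.0.0.0/9 (9.0.0.0 - 9.127.255.255) -> Router T
  9.28.0.0/14 (9.28.0.0 - 9.31.255.255) -> Router W
  9.29.192.0/20 (9.29.192.0 - 9.29.207.255) -> Router M
More-specific entries that do NOT match:
  9.29.236.0/23 (9.29.236.0 - 9.29.237.255) does not contain 9.29.205.11
  9.29.232.0/21 (9.29.232.0 - 9.29.239.255) does not contain 9.29.205.11
  9.29.192.0/21 (9.29.192.0 - 9.29.199.255) does not contain 9.29.205.11
Longest matching prefix is /20 -> next hop Router M.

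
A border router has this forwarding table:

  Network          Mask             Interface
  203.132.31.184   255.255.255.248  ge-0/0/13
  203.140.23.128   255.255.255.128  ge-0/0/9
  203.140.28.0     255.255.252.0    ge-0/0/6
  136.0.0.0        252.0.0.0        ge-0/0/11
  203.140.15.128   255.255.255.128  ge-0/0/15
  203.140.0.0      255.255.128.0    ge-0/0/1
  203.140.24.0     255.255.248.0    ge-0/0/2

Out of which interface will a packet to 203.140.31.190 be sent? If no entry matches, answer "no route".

Routes whose prefix contains 203.140.31.190:
  203.140.0.0/17 (203.140.0.0 - 203.140.127.255) -> ge-0/0/1
  203.140.24.0/21 (203.140.24.0 - 203.140.31.255) -> ge-0/0/2
  203.140.28.0/22 (203.140.28.0 - 203.140.31.255) -> ge-0/0/6
More-specific entries that do NOT match:
  203.132.31.184/29 (203.132.31.184 - 203.132.31.191) does not contain 203.140.31.190
  203.140.23.128/25 (203.140.23.128 - 203.140.23.255) does not contain 203.140.31.190
  203.140.15.128/25 (203.140.15.128 - 203.140.15.255) does not contain 203.140.31.190
Longest matching prefix is /22 -> interface ge-0/0/6.

ge-0/0/6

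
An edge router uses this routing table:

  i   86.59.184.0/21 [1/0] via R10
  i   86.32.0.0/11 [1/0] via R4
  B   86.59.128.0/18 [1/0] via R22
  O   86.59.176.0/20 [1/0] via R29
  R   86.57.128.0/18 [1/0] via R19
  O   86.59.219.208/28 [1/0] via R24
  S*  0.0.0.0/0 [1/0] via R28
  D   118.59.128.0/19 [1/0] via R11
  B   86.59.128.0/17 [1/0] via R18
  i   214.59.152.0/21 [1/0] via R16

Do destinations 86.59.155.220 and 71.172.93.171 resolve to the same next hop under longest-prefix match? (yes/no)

no

86.59.155.220: longest match 86.59.128.0/18 -> R22
71.172.93.171: longest match 0.0.0.0/0 -> R28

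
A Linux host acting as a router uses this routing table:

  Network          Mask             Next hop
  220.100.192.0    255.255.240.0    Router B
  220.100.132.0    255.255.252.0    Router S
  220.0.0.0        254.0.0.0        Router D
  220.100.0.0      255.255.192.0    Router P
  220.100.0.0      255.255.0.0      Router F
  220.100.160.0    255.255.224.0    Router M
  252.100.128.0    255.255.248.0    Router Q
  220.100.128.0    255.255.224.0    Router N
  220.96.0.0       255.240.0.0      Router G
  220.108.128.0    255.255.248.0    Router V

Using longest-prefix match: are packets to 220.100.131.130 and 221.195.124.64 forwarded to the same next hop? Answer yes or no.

no

220.100.131.130: longest match 220.100.128.0/19 -> Router N
221.195.124.64: longest match 220.0.0.0/7 -> Router D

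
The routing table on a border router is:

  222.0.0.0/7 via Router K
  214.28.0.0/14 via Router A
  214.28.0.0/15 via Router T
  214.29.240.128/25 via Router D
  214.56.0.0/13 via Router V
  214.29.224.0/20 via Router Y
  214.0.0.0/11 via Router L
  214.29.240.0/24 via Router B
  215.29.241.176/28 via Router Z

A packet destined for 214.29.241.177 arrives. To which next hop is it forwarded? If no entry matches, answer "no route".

Routes whose prefix contains 214.29.241.177:
  214.0.0.0/11 (214.0.0.0 - 214.31.255.255) -> Router L
  214.28.0.0/14 (214.28.0.0 - 214.31.255.255) -> Router A
  214.28.0.0/15 (214.28.0.0 - 214.29.255.255) -> Router T
More-specific entries that do NOT match:
  215.29.241.176/28 (215.29.241.176 - 215.29.241.191) does not contain 214.29.241.177
  214.29.240.128/25 (214.29.240.128 - 214.29.240.255) does not contain 214.29.241.177
  214.29.240.0/24 (214.29.240.0 - 214.29.240.255) does not contain 214.29.241.177
  214.29.224.0/20 (214.29.224.0 - 214.29.239.255) does not contain 214.29.241.177
Longest matching prefix is /15 -> next hop Router T.

Router T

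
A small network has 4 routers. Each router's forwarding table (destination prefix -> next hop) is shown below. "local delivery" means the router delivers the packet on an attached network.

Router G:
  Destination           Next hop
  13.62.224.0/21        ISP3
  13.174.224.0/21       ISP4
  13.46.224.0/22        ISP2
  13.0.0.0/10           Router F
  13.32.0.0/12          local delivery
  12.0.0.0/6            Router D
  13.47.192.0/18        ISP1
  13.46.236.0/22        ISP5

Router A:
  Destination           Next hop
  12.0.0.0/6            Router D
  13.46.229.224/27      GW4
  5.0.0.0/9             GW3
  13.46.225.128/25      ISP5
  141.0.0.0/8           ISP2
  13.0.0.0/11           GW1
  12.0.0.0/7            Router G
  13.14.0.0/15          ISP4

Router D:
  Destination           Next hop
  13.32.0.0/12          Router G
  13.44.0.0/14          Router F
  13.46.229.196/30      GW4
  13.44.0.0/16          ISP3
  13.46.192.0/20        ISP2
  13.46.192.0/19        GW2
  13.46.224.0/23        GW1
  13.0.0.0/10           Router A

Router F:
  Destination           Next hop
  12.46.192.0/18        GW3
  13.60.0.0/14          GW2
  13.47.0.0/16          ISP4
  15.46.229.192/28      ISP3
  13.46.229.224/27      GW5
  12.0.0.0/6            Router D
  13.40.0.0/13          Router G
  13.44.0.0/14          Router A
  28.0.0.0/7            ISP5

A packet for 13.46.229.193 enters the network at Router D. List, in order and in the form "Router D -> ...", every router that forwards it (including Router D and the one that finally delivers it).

Router D -> Router F -> Router A -> Router G

At Router D: longest match for 13.46.229.193 is 13.44.0.0/14 -> Router F
At Router F: longest match for 13.46.229.193 is 13.44.0.0/14 -> Router A
At Router A: longest match for 13.46.229.193 is 12.0.0.0/7 -> Router G
At Router G: longest match for 13.46.229.193 is 13.32.0.0/12 -> local delivery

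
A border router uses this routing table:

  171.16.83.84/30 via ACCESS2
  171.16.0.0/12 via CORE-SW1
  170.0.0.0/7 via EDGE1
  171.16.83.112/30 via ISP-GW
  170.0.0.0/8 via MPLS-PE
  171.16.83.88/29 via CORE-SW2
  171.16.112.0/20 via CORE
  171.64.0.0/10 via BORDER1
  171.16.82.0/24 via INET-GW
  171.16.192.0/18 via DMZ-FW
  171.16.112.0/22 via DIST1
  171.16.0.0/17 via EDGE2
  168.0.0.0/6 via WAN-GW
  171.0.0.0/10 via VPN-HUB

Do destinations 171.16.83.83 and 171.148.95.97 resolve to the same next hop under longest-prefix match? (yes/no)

no

171.16.83.83: longest match 171.16.0.0/17 -> EDGE2
171.148.95.97: longest match 170.0.0.0/7 -> EDGE1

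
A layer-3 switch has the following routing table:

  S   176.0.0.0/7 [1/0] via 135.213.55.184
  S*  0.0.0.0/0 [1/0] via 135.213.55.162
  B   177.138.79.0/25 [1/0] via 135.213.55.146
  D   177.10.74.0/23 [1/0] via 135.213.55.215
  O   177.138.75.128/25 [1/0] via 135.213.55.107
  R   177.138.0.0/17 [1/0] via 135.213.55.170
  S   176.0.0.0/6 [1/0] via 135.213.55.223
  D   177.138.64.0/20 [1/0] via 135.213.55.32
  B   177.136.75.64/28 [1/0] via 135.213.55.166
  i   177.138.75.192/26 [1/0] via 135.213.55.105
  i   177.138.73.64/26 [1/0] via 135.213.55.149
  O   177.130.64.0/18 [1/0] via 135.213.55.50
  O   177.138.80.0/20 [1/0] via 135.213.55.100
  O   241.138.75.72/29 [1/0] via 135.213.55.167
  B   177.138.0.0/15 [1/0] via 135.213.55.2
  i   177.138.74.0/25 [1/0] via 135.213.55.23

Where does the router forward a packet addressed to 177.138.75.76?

135.213.55.32

Routes whose prefix contains 177.138.75.76:
  0.0.0.0/0 (default, matches everything) -> 135.213.55.162
  176.0.0.0/6 (176.0.0.0 - 179.255.255.255) -> 135.213.55.223
  176.0.0.0/7 (176.0.0.0 - 177.255.255.255) -> 135.213.55.184
  177.138.0.0/15 (177.138.0.0 - 177.139.255.255) -> 135.213.55.2
  177.138.0.0/17 (177.138.0.0 - 177.138.127.255) -> 135.213.55.170
  177.138.64.0/20 (177.138.64.0 - 177.138.79.255) -> 135.213.55.32
More-specific entries that do NOT match:
  241.138.75.72/29 (241.138.75.72 - 241.138.75.79) does not contain 177.138.75.76
  177.136.75.64/28 (177.136.75.64 - 177.136.75.79) does not contain 177.138.75.76
  177.138.75.192/26 (177.138.75.192 - 177.138.75.255) does not contain 177.138.75.76
  177.138.73.64/26 (177.138.73.64 - 177.138.73.127) does not contain 177.138.75.76
  177.138.79.0/25 (177.138.79.0 - 177.138.79.127) does not contain 177.138.75.76
  177.138.75.128/25 (177.138.75.128 - 177.138.75.255) does not contain 177.138.75.76
  177.138.74.0/25 (177.138.74.0 - 177.138.74.127) does not contain 177.138.75.76
  177.10.74.0/23 (177.10.74.0 - 177.10.75.255) does not contain 177.138.75.76
Longest matching prefix is /20 -> next hop 135.213.55.32.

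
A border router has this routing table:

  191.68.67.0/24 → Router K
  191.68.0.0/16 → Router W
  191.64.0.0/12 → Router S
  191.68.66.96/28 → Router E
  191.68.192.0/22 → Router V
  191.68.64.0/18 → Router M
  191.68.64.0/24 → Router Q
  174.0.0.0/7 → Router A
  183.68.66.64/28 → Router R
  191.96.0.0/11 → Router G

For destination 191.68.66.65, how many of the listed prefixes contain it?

Prefixes containing 191.68.66.65:
  191.64.0.0/12 (191.64.0.0 - 191.79.255.255)
  191.68.0.0/16 (191.68.0.0 - 191.68.255.255)
  191.68.64.0/18 (191.68.64.0 - 191.68.127.255)
Total matching entries: 3.

3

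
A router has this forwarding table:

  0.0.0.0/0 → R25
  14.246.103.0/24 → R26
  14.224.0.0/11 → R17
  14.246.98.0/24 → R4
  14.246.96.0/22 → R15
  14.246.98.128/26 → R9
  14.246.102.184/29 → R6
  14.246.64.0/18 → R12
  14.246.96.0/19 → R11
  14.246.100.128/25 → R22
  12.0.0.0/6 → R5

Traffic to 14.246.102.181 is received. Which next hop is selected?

R11

Routes whose prefix contains 14.246.102.181:
  0.0.0.0/0 (default, matches everything) -> R25
  12.0.0.0/6 (12.0.0.0 - 15.255.255.255) -> R5
  14.224.0.0/11 (14.224.0.0 - 14.255.255.255) -> R17
  14.246.64.0/18 (14.246.64.0 - 14.246.127.255) -> R12
  14.246.96.0/19 (14.246.96.0 - 14.246.127.255) -> R11
More-specific entries that do NOT match:
  14.246.102.184/29 (14.246.102.184 - 14.246.102.191) does not contain 14.246.102.181
  14.246.98.128/26 (14.246.98.128 - 14.246.98.191) does not contain 14.246.102.181
  14.246.100.128/25 (14.246.100.128 - 14.246.100.255) does not contain 14.246.102.181
  14.246.103.0/24 (14.246.103.0 - 14.246.103.255) does not contain 14.246.102.181
  14.246.98.0/24 (14.246.98.0 - 14.246.98.255) does not contain 14.246.102.181
  14.246.96.0/22 (14.246.96.0 - 14.246.99.255) does not contain 14.246.102.181
Longest matching prefix is /19 -> next hop R11.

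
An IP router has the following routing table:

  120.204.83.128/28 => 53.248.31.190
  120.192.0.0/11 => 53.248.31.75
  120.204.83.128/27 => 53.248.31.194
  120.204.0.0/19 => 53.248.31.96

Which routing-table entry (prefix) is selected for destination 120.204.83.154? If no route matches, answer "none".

Entries matching 120.204.83.154:
  120.192.0.0/11 (120.192.0.0 - 120.223.255.255)
  120.204.83.128/27 (120.204.83.128 - 120.204.83.159)
Most specific is 120.204.83.128/27.

120.204.83.128/27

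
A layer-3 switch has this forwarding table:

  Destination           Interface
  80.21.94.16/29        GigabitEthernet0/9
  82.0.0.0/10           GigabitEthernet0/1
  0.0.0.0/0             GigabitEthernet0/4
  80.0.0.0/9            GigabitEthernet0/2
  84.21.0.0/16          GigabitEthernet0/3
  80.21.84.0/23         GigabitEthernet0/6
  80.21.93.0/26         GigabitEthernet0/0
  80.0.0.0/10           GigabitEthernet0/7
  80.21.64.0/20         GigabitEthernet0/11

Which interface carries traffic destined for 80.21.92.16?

Routes whose prefix contains 80.21.92.16:
  0.0.0.0/0 (default, matches everything) -> GigabitEthernet0/4
  80.0.0.0/9 (80.0.0.0 - 80.127.255.255) -> GigabitEthernet0/2
  80.0.0.0/10 (80.0.0.0 - 80.63.255.255) -> GigabitEthernet0/7
More-specific entries that do NOT match:
  80.21.94.16/29 (80.21.94.16 - 80.21.94.23) does not contain 80.21.92.16
  80.21.93.0/26 (80.21.93.0 - 80.21.93.63) does not contain 80.21.92.16
  80.21.84.0/23 (80.21.84.0 - 80.21.85.255) does not contain 80.21.92.16
  80.21.64.0/20 (80.21.64.0 - 80.21.79.255) does not contain 80.21.92.16
  84.21.0.0/16 (84.21.0.0 - 84.21.255.255) does not contain 80.21.92.16
Longest matching prefix is /10 -> interface GigabitEthernet0/7.

GigabitEthernet0/7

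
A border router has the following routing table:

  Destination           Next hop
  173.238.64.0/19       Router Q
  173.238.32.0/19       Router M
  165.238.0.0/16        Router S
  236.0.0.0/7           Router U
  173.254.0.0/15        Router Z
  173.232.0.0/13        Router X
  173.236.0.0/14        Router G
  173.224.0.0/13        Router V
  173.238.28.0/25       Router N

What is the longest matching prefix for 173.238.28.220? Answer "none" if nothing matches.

173.236.0.0/14

Entries matching 173.238.28.220:
  173.232.0.0/13 (173.232.0.0 - 173.239.255.255)
  173.236.0.0/14 (173.236.0.0 - 173.239.255.255)
Most specific is 173.236.0.0/14.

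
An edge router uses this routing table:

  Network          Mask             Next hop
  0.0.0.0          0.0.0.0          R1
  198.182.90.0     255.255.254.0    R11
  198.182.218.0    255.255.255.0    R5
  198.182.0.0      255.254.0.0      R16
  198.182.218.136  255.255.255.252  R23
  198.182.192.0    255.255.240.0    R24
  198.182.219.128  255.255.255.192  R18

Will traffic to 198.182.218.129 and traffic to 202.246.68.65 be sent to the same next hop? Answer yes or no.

no

198.182.218.129: longest match 198.182.218.0/24 -> R5
202.246.68.65: longest match 0.0.0.0/0 -> R1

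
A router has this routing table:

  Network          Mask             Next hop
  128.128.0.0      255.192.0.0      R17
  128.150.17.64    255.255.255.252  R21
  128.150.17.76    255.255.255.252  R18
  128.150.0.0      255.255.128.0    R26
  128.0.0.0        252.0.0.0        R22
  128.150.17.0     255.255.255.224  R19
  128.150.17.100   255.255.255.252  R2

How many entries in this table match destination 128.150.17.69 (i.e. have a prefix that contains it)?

Prefixes containing 128.150.17.69:
  128.0.0.0/6 (128.0.0.0 - 131.255.255.255)
  128.128.0.0/10 (128.128.0.0 - 128.191.255.255)
  128.150.0.0/17 (128.150.0.0 - 128.150.127.255)
Total matching entries: 3.

3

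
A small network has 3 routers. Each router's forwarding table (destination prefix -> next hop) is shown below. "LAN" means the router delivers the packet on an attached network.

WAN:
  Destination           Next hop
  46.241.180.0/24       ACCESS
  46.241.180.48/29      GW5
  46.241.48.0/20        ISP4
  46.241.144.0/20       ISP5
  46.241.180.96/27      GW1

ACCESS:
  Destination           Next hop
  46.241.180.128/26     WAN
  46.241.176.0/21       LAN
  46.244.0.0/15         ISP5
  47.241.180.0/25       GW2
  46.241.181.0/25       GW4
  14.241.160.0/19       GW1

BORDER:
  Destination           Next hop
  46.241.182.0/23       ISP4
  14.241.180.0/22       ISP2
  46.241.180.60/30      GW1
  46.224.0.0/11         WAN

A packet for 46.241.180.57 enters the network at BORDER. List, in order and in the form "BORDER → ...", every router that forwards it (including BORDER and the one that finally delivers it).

BORDER → WAN → ACCESS

At BORDER: longest match for 46.241.180.57 is 46.224.0.0/11 -> WAN
At WAN: longest match for 46.241.180.57 is 46.241.180.0/24 -> ACCESS
At ACCESS: longest match for 46.241.180.57 is 46.241.176.0/21 -> LAN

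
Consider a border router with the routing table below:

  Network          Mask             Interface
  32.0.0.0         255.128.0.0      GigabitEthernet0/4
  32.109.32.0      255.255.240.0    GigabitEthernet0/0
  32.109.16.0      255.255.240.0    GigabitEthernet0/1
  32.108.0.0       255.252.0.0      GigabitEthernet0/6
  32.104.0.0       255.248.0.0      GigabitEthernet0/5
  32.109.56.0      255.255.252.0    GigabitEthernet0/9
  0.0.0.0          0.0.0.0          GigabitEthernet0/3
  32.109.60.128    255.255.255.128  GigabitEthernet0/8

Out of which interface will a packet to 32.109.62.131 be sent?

Routes whose prefix contains 32.109.62.131:
  0.0.0.0/0 (default, matches everything) -> GigabitEthernet0/3
  32.0.0.0/9 (32.0.0.0 - 32.127.255.255) -> GigabitEthernet0/4
  32.104.0.0/13 (32.104.0.0 - 32.111.255.255) -> GigabitEthernet0/5
  32.108.0.0/14 (32.108.0.0 - 32.111.255.255) -> GigabitEthernet0/6
More-specific entries that do NOT match:
  32.109.60.128/25 (32.109.60.128 - 32.109.60.255) does not contain 32.109.62.131
  32.109.56.0/22 (32.109.56.0 - 32.109.59.255) does not contain 32.109.62.131
  32.109.32.0/20 (32.109.32.0 - 32.109.47.255) does not contain 32.109.62.131
  32.109.16.0/20 (32.109.16.0 - 32.109.31.255) does not contain 32.109.62.131
Longest matching prefix is /14 -> interface GigabitEthernet0/6.

GigabitEthernet0/6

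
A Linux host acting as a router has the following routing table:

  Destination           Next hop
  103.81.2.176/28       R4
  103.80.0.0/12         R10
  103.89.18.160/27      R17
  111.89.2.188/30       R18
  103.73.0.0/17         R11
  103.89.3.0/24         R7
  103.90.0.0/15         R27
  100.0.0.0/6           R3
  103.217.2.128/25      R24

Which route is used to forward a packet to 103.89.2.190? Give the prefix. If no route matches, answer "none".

103.80.0.0/12

Entries matching 103.89.2.190:
  100.0.0.0/6 (100.0.0.0 - 103.255.255.255)
  103.80.0.0/12 (103.80.0.0 - 103.95.255.255)
Most specific is 103.80.0.0/12.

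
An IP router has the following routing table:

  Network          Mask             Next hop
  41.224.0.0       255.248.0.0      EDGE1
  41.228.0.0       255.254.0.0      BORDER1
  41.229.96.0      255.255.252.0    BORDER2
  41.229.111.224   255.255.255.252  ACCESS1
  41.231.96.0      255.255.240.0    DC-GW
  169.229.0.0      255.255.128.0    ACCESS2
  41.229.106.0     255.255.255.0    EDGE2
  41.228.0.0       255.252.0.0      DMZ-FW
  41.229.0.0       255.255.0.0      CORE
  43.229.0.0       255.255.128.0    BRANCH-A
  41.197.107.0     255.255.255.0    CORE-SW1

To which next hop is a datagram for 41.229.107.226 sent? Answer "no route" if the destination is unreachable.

Routes whose prefix contains 41.229.107.226:
  41.224.0.0/13 (41.224.0.0 - 41.231.255.255) -> EDGE1
  41.228.0.0/14 (41.228.0.0 - 41.231.255.255) -> DMZ-FW
  41.228.0.0/15 (41.228.0.0 - 41.229.255.255) -> BORDER1
  41.229.0.0/16 (41.229.0.0 - 41.229.255.255) -> CORE
More-specific entries that do NOT match:
  41.229.111.224/30 (41.229.111.224 - 41.229.111.227) does not contain 41.229.107.226
  41.229.106.0/24 (41.229.106.0 - 41.229.106.255) does not contain 41.229.107.226
  41.197.107.0/24 (41.197.107.0 - 41.197.107.255) does not contain 41.229.107.226
  41.229.96.0/22 (41.229.96.0 - 41.229.99.255) does not contain 41.229.107.226
  41.231.96.0/20 (41.231.96.0 - 41.231.111.255) does not contain 41.229.107.226
  169.229.0.0/17 (169.229.0.0 - 169.229.127.255) does not contain 41.229.107.226
  43.229.0.0/17 (43.229.0.0 - 43.229.127.255) does not contain 41.229.107.226
Longest matching prefix is /16 -> next hop CORE.

CORE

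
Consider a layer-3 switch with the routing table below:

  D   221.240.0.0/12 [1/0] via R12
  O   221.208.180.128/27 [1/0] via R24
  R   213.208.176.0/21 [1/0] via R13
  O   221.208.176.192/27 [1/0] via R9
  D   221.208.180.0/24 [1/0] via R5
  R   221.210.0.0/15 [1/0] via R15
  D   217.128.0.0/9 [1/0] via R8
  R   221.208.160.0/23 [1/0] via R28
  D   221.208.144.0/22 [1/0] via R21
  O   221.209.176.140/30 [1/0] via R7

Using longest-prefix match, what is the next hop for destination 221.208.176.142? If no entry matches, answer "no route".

No entry's prefix contains 221.208.176.142; there is no default route.

no route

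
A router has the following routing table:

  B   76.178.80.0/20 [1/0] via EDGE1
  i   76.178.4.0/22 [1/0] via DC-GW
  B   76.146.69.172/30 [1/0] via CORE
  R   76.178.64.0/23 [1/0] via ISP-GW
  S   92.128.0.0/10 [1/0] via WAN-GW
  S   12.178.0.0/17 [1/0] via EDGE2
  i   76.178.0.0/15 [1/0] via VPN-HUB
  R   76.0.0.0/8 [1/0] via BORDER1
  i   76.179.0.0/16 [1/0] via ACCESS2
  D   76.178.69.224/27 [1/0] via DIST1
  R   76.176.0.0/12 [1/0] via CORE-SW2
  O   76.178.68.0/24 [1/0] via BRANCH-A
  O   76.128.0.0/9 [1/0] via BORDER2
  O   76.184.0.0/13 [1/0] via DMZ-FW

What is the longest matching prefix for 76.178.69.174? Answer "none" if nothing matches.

Entries matching 76.178.69.174:
  76.0.0.0/8 (76.0.0.0 - 76.255.255.255)
  76.128.0.0/9 (76.128.0.0 - 76.255.255.255)
  76.176.0.0/12 (76.176.0.0 - 76.191.255.255)
  76.178.0.0/15 (76.178.0.0 - 76.179.255.255)
Most specific is 76.178.0.0/15.

76.178.0.0/15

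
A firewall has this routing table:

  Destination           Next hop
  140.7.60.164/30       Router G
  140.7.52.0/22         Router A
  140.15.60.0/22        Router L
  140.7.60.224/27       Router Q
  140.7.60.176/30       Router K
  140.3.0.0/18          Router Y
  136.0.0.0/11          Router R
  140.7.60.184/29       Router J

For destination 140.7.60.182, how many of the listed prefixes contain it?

0

No listed prefix contains 140.7.60.182.
Total matching entries: 0.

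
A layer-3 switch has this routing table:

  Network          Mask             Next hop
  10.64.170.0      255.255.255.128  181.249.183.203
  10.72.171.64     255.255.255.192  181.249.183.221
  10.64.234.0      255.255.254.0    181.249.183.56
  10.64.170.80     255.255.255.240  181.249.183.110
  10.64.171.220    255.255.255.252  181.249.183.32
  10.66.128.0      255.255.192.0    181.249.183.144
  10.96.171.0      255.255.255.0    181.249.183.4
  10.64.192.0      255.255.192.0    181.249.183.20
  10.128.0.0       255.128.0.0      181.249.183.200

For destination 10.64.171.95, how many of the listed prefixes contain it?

No listed prefix contains 10.64.171.95.
Total matching entries: 0.

0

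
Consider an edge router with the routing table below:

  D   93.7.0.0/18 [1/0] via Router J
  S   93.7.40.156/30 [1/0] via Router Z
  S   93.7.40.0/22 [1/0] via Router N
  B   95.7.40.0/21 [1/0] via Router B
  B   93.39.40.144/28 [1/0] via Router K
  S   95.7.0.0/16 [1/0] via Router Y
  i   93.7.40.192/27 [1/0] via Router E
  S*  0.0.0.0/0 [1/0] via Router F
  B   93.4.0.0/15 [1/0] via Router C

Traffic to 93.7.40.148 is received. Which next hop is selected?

Routes whose prefix contains 93.7.40.148:
  0.0.0.0/0 (default, matches everything) -> Router F
  93.7.0.0/18 (93.7.0.0 - 93.7.63.255) -> Router J
  93.7.40.0/22 (93.7.40.0 - 93.7.43.255) -> Router N
More-specific entries that do NOT match:
  93.7.40.156/30 (93.7.40.156 - 93.7.40.159) does not contain 93.7.40.148
  93.39.40.144/28 (93.39.40.144 - 93.39.40.159) does not contain 93.7.40.148
  93.7.40.192/27 (93.7.40.192 - 93.7.40.223) does not contain 93.7.40.148
Longest matching prefix is /22 -> next hop Router N.

Router N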